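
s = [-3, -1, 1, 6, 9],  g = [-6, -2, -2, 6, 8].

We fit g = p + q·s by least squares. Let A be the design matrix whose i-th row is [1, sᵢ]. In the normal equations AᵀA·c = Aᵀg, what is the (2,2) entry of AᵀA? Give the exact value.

Row 2 ↔ basis s, column 2 ↔ basis s, so (AᵀA)_{2,2} = Σᵢ (s)·(s) = (-3)·(-3) + (-1)·(-1) + (1)·(1) + (6)·(6) + (9)·(9) = 128.

128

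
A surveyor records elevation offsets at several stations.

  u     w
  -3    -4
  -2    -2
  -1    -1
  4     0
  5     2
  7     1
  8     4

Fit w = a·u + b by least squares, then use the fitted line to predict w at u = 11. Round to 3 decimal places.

The normal equations are: 168·a + 18·b = 66;  18·a + 7·b = 0.
(Σu·u = 168, Σu = 18, Σ1 = 7, Σu·w = 66, Σw = 0.)
Determinant 168·7 − 18² = 852.
a = (66·7 − 18·0)/852 = 77/142; b = (168·0 − 18·66)/852 = -99/71.
At u = 11: ŵ = (77/142)·(11) + (-99/71)·(1) = 649/142.

ŵ = 4.570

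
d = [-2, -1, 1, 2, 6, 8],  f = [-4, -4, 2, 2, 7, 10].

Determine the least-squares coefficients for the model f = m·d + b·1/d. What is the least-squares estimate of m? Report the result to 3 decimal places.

m = 1.180

From the data, Σd·d = 110, Σd·1/d = 6, Σ1/d·1/d = 1465/576.
Right-hand side: Σd·f = 140, Σ1/d·f = 137/12.
So AᵀA·[m, b]ᵀ = Aᵀf: [[110, 6]; [6, 1465/576]]·[m, b]ᵀ = [140, 137/12]ᵀ.
det = 110·(1465/576) − 6² = 70207/288.
m = (140·(1465/576) − 6·(137/12))/(70207/288) = 82822/70207; b = (110·(137/12) − 6·140)/(70207/288) = 119760/70207.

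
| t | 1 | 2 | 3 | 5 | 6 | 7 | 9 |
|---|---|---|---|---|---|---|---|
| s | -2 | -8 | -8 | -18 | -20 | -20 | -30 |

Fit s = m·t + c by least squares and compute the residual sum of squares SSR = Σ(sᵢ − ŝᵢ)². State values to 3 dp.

Normal-equation sums: Σt·t = 205, Σt = 33, Σ1 = 7.
And Σt·s = -662, Σs = -106.
Δ = 205·7 − 33² = 346.
m = ((-662)·7 − 33·(-106))/346 = -568/173; c = (205·(-106) − 33·(-662))/346 = 58/173.
Residuals: 164/173, -306/173, 262/173, -332/173, -110/173, 458/173, -136/173; SSR = 3120/173.

SSR = 18.035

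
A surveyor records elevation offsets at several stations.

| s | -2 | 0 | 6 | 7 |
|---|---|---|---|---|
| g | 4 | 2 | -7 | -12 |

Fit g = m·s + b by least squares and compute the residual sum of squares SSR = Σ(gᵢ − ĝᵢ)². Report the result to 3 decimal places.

SSR = 6.443

The normal equations are: 89·m + 11·b = -134;  11·m + 4·b = -13.
Eliminating b: 4·(row 1) − 11·(row 2) gives 235·m = 4·(-134) − 11·(-13) = -393, so m = -393/235.
Then b = ((-13) − 11·(-393/235))/4 = 317/235.
Residuals: -163/235, 153/235, 396/235, -386/235; SSR = 1514/235.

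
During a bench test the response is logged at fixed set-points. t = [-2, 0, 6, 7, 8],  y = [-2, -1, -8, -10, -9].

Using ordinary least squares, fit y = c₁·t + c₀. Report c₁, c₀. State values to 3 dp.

c₁ = -0.891, c₀ = -2.614

Entries of AᵀA: Σt·t = 153, Σt = 19, Σ1 = 5.
Moment sums: Σt·y = -186, Σy = -30.
So AᵀA·[c₁, c₀]ᵀ = Aᵀy: [[153, 19]; [19, 5]]·[c₁, c₀]ᵀ = [-186, -30]ᵀ.
Δ = 153·5 − 19² = 404.
c₁ = ((-186)·5 − 19·(-30))/404 = -90/101; c₀ = (153·(-30) − 19·(-186))/404 = -264/101.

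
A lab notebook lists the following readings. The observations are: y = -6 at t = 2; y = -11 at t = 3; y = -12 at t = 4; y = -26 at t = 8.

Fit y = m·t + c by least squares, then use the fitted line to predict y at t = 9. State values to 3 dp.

Sums needed: Σt·t = 93, Σt = 17, Σ1 = 4.
Moment sums: Σt·y = -301, Σy = -55.
Normal equations: [[93, 17]; [17, 4]]·[m, c]ᵀ = [-301, -55]ᵀ.
Eliminating c: 4·(row 1) − 17·(row 2) gives 83·m = 4·(-301) − 17·(-55) = -269, so m = -269/83.
Then c = ((-55) − 17·(-269/83))/4 = 2/83.
At t = 9: ŷ = (-269/83)·(9) + (2/83)·(1) = -2419/83.

ŷ = -29.145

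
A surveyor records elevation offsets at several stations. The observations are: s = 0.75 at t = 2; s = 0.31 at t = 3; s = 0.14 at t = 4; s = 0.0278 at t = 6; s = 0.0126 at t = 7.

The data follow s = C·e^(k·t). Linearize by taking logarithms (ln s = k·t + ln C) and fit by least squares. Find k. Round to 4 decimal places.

With ln sᵢ as the transformed response and tᵢ as the regressor:
Σt = 22.0000, Σ(t)² = 114.0000, Σln s = -11.3818, Σt·ln s = -64.0681.
Equations: 114.0000·k + 22.0000·ln C = -64.0681;  22.0000·k + 5·ln C = -11.3818.
Slope k = (n·Σt·ln s − Σt·Σln s)/(n·Σ(t)² − (Σt)²) = (5·-64.0681 − 22.0000·-11.3818)/86.0000 = -0.81328; ln C = (Σln s − k·Σt)/n = 1.30207.

k = -0.8133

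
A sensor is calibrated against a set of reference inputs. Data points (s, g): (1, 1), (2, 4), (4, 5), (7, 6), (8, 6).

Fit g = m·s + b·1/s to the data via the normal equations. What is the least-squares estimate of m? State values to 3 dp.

m = 0.843

AᵀA·[m, b]ᵀ = Aᵀg reads: 134·m + 5·b = 119;  5·m + (4229/3136)·b = 41/7.
(Σs·s = 134, Σs·1/s = 5, Σ1/s·1/s = 4229/3136, Σs·g = 119, Σ1/s·g = 41/7.)
det = 134·(4229/3136) − 5² = 244143/1568.
m = (119·(4229/3136) − 5·(41/7))/(244143/1568) = 137137/162762; b = (134·(41/7) − 5·119)/(244143/1568) = 99232/81381.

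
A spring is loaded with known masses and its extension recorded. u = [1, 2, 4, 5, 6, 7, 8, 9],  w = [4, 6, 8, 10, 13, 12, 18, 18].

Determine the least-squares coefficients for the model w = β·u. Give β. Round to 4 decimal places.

β = 2.0507

With design matrix M, MᵀM = [[276]] and Mᵀw = [566]ᵀ.
Hence β = 566 / 276 ≈ 2.05072.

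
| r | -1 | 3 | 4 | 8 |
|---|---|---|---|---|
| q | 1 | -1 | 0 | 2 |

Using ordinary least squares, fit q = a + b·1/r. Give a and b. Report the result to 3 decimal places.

Forming XᵀX = [[4, -7/24]; [-7/24, 685/576]] and Xᵀq = [2, -13/12]ᵀ gives XᵀX·[a, b]ᵀ = Xᵀq.
Determinant 4·(685/576) − (-7/24)² = 299/64.
a = (2·(685/576) − (-7/24)·(-13/12))/(299/64) = 132/299; b = (4·(-13/12) − (-7/24)·2)/(299/64) = -240/299.

a = 0.441, b = -0.803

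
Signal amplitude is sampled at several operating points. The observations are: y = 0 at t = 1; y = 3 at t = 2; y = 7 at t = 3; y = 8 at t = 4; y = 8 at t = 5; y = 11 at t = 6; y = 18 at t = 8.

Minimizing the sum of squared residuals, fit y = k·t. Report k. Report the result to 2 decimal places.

The normal equations are: 155·k = 309.
(Σt·t = 155, Σt·y = 309.)
Hence k = 309 / 155 ≈ 1.99355.

k = 1.99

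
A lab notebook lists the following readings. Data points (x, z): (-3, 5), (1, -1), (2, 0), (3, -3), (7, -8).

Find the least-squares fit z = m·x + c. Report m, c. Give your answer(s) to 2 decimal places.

m = -1.29, c = 1.18

Forming AᵀA = [[72, 10]; [10, 5]] and Aᵀz = [-81, -7]ᵀ gives AᵀA·[m, c]ᵀ = Aᵀz.
Eliminating c: 5·(row 1) − 10·(row 2) gives 260·m = 5·(-81) − 10·(-7) = -335, so m = -67/52.
Then c = ((-7) − 10·(-67/52))/5 = 153/130.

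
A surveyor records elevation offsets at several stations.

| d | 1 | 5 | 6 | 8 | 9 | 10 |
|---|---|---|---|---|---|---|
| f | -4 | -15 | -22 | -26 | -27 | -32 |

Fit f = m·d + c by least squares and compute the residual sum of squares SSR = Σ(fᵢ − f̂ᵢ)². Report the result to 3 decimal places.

XᵀX·[m, c]ᵀ = Xᵀf reads: 307·m + 39·c = -982;  39·m + 6·c = -126.
(Σd·d = 307, Σd = 39, Σ1 = 6, Σd·f = -982, Σf = -126.)
Eliminating c: 6·(row 1) − 39·(row 2) gives 321·m = 6·(-982) − 39·(-126) = -978, so m = -326/107.
Then c = ((-126) − 39·(-326/107))/6 = -128/107.
Residuals: 26/107, 153/107, -270/107, -46/107, 173/107, -36/107; SSR = 1218/107.

SSR = 11.383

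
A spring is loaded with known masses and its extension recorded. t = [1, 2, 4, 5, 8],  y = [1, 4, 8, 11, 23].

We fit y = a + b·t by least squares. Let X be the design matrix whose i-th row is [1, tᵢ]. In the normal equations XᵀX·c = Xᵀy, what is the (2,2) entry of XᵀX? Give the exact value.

110

Row 2 ↔ basis t, column 2 ↔ basis t, so (XᵀX)_{2,2} = Σᵢ (t)·(t) = (1)·(1) + (2)·(2) + (4)·(4) + (5)·(5) + (8)·(8) = 110.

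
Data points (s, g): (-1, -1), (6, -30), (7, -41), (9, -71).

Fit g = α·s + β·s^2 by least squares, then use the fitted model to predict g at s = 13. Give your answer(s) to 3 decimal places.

The normal system XᵀX·[α, β]ᵀ = Xᵀg is [[167, 1287]; [1287, 10259]]·[α, β]ᵀ = [-1105, -8841]ᵀ.
Eliminating β: 10259·(row 1) − 1287·(row 2) gives 56884·α = 10259·(-1105) − 1287·(-8841) = 42172, so α = 10543/14221.
Then β = ((-8841) − 1287·(10543/14221))/10259 = -13578/14221.
At s = 13: ĝ = (10543/14221)·(13) + (-13578/14221)·(169) = -2157623/14221.

ĝ = -151.721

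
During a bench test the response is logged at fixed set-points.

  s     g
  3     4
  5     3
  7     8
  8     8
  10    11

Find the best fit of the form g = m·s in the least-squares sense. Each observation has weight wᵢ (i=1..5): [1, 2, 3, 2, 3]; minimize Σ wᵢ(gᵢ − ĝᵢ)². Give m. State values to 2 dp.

AᵀWA·[m]ᵀ = AᵀWg reads: 634·m = 668.
Hence m = 668 / 634 ≈ 1.05363.

m = 1.05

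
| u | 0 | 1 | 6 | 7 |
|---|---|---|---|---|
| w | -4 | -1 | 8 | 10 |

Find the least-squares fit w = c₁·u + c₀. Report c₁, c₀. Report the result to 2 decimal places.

Sums needed: Σu·u = 86, Σu = 14, Σ1 = 4.
Right-hand side: Σu·w = 117, Σw = 13.
AᵀA·[c₁, c₀]ᵀ = Aᵀw becomes [[86, 14]; [14, 4]]·[c₁, c₀]ᵀ = [117, 13]ᵀ.
Eliminating c₀: 4·(row 1) − 14·(row 2) gives 148·c₁ = 4·117 − 14·13 = 286, so c₁ = 143/74.
Then c₀ = (13 − 14·(143/74))/4 = -130/37.

c₁ = 1.93, c₀ = -3.51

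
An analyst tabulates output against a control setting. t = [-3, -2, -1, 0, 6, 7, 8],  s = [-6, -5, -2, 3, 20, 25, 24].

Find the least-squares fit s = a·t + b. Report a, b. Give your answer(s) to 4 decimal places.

a = 2.9847, b = 2.0328

MᵀM·[a, b]ᵀ = Mᵀs reads: 163·a + 15·b = 517;  15·a + 7·b = 59.
Eliminating b: 7·(row 1) − 15·(row 2) gives 916·a = 7·517 − 15·59 = 2734, so a = 1367/458.
Then b = (59 − 15·(1367/458))/7 = 931/458.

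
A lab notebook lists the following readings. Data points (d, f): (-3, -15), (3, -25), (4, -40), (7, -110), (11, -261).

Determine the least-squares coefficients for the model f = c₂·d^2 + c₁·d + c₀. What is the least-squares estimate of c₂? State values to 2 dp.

c₂ = -2.00

AᵀA·[c₂, c₁, c₀]ᵀ = Aᵀf reads: 17460·c₂ + 1738·c₁ + 204·c₀ = -37971;  1738·c₂ + 204·c₁ + 22·c₀ = -3831;  204·c₂ + 22·c₁ + 5·c₀ = -451.
(Σd^2·d^2 = 17460, Σd^2·d = 1738, Σd^2 = 204, Σd·d = 204, Σd = 22, Σ1 = 5, Σd^2·f = -37971, Σd·f = -3831, Σf = -451.)
Inverting the 3×3 Gram matrix, [c₂, c₁, c₀]ᵀ = [-1365107/682982, -1063047/682982, -615602/341491]ᵀ.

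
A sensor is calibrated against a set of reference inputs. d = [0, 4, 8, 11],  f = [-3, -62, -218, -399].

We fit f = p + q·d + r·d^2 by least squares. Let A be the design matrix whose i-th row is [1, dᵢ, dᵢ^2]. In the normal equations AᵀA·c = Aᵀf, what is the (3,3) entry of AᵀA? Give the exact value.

18993

Row 3 ↔ basis d^2, column 3 ↔ basis d^2, so (AᵀA)_{3,3} = Σᵢ (d^2)·(d^2) = (0)·(0) + (16)·(16) + (64)·(64) + (121)·(121) = 18993.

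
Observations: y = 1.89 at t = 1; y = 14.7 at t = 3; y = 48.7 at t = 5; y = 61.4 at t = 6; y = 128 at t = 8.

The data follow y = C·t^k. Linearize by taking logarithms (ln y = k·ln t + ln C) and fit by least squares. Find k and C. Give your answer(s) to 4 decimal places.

Let Y = ln y. Fitting Y = k·ln t + ln C by least squares:
Σln t = 6.5793, Σ(ln t)² = 11.3317, Σln y = 16.1795, Σln t·ln y = 26.6736.
Equations: 11.3317·k + 6.5793·ln C = 26.6736;  6.5793·k + 5·ln C = 16.1795.
Solving (det = 13.3720): k = 2.01305, ln C = 0.58703, so C = exp(0.58703) = 1.79864.

k = 2.0131, C = 1.7986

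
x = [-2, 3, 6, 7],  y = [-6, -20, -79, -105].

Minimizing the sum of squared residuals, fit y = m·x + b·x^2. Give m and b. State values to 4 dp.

m = -0.8880, b = -2.0242

The normal equations are: 98·m + 578·b = -1257;  578·m + 3794·b = -8193.
Eliminating b: 3794·(row 1) − 578·(row 2) gives 37728·m = 3794·(-1257) − 578·(-8193) = -33504, so m = -349/393.
Then b = ((-8193) − 578·(-349/393))/3794 = -1591/786.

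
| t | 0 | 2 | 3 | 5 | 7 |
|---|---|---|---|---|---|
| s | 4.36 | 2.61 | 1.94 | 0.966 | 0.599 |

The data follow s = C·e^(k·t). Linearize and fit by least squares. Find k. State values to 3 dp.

k = -0.292

Linearized form: ln s = k·t + ln C. From the 5 transformed points,
Σt = 17.0000, Σ(t)² = 87.0000, Σln s = 2.5474, Σt·ln s = 0.1464.
Equations: 87.0000·k + 17.0000·ln C = 0.1464;  17.0000·k + 5·ln C = 2.5474.
Slope k = (n·Σt·ln s − Σt·Σln s)/(n·Σ(t)² − (Σt)²) = (5·0.1464 − 17.0000·2.5474)/146.0000 = -0.29161; ln C = (Σln s − k·Σt)/n = 1.50095.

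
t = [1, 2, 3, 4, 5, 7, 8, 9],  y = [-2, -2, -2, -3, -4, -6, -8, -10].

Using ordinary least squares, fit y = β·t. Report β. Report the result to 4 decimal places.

β = -0.9639

Setting ∂/∂β … = 0 gives: 249·β = -240.
(Σt·t = 249, Σt·y = -240.)
β = (-240)/249 = -0.963855.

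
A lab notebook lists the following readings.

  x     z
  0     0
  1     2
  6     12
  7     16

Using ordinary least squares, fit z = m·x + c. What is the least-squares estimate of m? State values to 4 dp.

m = 2.1892

Compute the Gram sums: Σx·x = 86, Σx = 14, Σ1 = 4.
And Σx·z = 186, Σz = 30.
Δ = 86·4 − 14² = 148.
m = (186·4 − 14·30)/148 = 81/37; c = (86·30 − 14·186)/148 = -6/37.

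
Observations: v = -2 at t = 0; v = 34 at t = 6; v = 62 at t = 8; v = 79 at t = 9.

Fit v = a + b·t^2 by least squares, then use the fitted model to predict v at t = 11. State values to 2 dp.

v̂ = 119.00

The normal equations are: 4·a + 181·b = 173;  181·a + 11953·b = 11591.
(Σ1 = 4, Σt^2 = 181, Σt^2·t^2 = 11953, Σv = 173, Σt^2·v = 11591.)
Δ = 4·11953 − 181² = 15051.
a = (173·11953 − 181·11591)/15051 = -2; b = (4·11591 − 181·173)/15051 = 1.
At t = 11: v̂ = (-2)·(1) + (1)·(121) = 119.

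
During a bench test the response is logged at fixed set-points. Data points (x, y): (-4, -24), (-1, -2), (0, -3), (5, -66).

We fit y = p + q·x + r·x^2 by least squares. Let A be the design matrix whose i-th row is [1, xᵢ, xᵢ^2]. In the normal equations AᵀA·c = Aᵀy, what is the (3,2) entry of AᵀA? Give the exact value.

60

Row 3 ↔ basis x^2, column 2 ↔ basis x, so (AᵀA)_{3,2} = Σᵢ (x^2)·(x) = (16)·(-4) + (1)·(-1) + (0)·(0) + (25)·(5) = 60.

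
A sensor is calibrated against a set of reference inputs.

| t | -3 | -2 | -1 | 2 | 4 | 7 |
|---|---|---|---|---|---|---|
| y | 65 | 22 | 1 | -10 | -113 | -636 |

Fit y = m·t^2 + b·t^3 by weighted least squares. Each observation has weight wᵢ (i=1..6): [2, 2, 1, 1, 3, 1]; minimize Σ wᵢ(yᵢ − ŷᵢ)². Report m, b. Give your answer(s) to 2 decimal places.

m = 1.10, b = -2.01

From the data, Σwᵢ·t^2·t^2 = 3380, Σwᵢ·t^2·t^3 = 19360, Σwᵢ·t^3·t^3 = 131588.
Moment sums: Σwᵢ·t^2·y = -35281, Σwᵢ·t^3·y = -243787.
So XᵀWX·[m, b]ᵀ = XᵀWy: [[3380, 19360]; [19360, 131588]]·[m, b]ᵀ = [-35281, -243787]ᵀ.
det = 3380·131588 − 19360² = 69957840.
m = ((-35281)·131588 − 19360·(-243787))/69957840 = 19290023/17489460; b = (3380·(-243787) − 19360·(-35281))/69957840 = -7047995/3497892.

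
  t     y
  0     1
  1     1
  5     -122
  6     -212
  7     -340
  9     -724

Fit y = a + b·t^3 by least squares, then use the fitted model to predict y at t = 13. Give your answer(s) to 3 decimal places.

Normal-equation sums: Σ1 = 6, Σt^3 = 1414, Σt^3·t^3 = 711372.
Right-hand side: Σy = -1396, Σt^3·y = -705457.
Normal equations: [[6, 1414]; [1414, 711372]]·[a, b]ᵀ = [-1396, -705457]ᵀ.
Determinant 6·711372 − 1414² = 2268836.
a = ((-1396)·711372 − 1414·(-705457))/2268836 = 2220443/1134418; b = (6·(-705457) − 1414·(-1396))/2268836 = -1129399/1134418.
At t = 13: ŷ = (2220443/1134418)·(1) + (-1129399/1134418)·(2197) = -1239534580/567209.

ŷ = -2185.322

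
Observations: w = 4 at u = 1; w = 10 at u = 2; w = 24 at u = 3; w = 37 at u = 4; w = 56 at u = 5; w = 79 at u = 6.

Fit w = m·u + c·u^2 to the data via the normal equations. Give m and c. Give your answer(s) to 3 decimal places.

m = 1.843, c = 1.883

With design matrix A, AᵀA = [[91, 441]; [441, 2275]] and Aᵀw = [998, 5096]ᵀ.
Determinant 91·2275 − 441² = 12544.
m = (998·2275 − 441·5096)/12544 = 1651/896; c = (91·5096 − 441·998)/12544 = 241/128.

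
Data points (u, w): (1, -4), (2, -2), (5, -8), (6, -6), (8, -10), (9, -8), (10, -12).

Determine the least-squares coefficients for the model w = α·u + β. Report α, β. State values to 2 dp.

The normal system XᵀX·[α, β]ᵀ = Xᵀw is [[311, 41]; [41, 7]]·[α, β]ᵀ = [-356, -50]ᵀ.
Δ = 311·7 − 41² = 496.
α = ((-356)·7 − 41·(-50))/496 = -221/248; β = (311·(-50) − 41·(-356))/496 = -477/248.

α = -0.89, β = -1.92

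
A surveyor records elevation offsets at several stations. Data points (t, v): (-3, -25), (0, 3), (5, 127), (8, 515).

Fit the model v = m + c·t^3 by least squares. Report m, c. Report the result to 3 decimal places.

Entries of MᵀM: Σ1 = 4, Σt^3 = 610, Σt^3·t^3 = 278498.
Right-hand side: Σv = 620, Σt^3·v = 280230.
Normal equations: [[4, 610]; [610, 278498]]·[m, c]ᵀ = [620, 280230]ᵀ.
Eliminating c: 278498·(row 1) − 610·(row 2) gives 741892·m = 278498·620 − 610·280230 = 1728460, so m = 432115/185473.
Then c = (280230 − 610·(432115/185473))/278498 = 185680/185473.

m = 2.330, c = 1.001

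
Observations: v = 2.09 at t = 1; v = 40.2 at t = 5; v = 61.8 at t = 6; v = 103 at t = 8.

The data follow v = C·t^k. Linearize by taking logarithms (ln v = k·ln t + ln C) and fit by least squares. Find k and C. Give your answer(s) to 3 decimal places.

k = 1.873, C = 2.076

Taking logs, ln v = k·ln t + ln C, so regress ln v on ln t.
XᵀX = [[10.1248, 5.4806]; [5.4806, 4]], rhs = [22.9717, 13.1897]ᵀ  (here Σln t = 5.4806, Σ(ln t)² = 10.1248, Σln v = 13.1897, Σln t·ln v = 22.9717).
Solving (det = 10.4617): k = 1.87343, ln C = 0.73052, so C = exp(0.73052) = 2.07616.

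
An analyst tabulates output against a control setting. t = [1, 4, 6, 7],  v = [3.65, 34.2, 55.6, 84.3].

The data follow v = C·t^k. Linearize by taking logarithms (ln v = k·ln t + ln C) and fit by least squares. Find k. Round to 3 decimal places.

With ln vᵢ as the transformed response and ln tᵢ as the regressor:
Over the data: Σln t = 5.1240, Σ(ln t)² = 8.9188, Σln v = 13.2795, Σln t·ln v = 20.7252.
Normal system: [[8.9188, 5.1240]; [5.1240, 4]]·[k, ln C]ᵀ = [20.7252, 13.2795]ᵀ.
Slope k = (n·Σln t·ln v − Σln t·Σln v)/(n·Σ(ln t)² − (Σln t)²) = (4·20.7252 − 5.1240·13.2795)/9.4201 = 1.57717; ln C = (Σln v − k·Σln t)/n = 1.29953.

k = 1.577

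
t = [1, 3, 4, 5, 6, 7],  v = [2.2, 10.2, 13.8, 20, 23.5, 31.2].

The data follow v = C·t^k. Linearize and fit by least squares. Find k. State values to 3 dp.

k = 1.345

Taking logs, ln v = k·ln t + ln C, so regress ln v on ln t.
Σln t = 7.8320, Σ(ln t)² = 12.7160, Σln v = 15.3287, Σln t·ln v = 23.3627.
Equations: 12.7160·k + 7.8320·ln C = 23.3627;  7.8320·k + 6·ln C = 15.3287.
Slope k = (n·Σln t·ln v − Σln t·Σln v)/(n·Σ(ln t)² − (Σln t)²) = (6·23.3627 − 7.8320·15.3287)/14.9557 = 1.34545; ln C = (Σln v − k·Σln t)/n = 0.79851.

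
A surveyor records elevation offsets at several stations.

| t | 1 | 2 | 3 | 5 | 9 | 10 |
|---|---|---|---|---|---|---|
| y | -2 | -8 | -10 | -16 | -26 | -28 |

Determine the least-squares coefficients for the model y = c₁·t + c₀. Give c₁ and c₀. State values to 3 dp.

With design matrix M, MᵀM = [[220, 30]; [30, 6]] and Mᵀy = [-642, -90]ᵀ.
Determinant 220·6 − 30² = 420.
c₁ = ((-642)·6 − 30·(-90))/420 = -96/35; c₀ = (220·(-90) − 30·(-642))/420 = -9/7.

c₁ = -2.743, c₀ = -1.286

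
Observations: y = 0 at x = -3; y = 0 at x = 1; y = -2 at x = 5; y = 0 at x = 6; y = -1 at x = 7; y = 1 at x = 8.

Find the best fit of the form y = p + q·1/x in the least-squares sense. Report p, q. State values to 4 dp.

p = -0.3370, q = 0.0170

Sums needed: Σ1 = 6, Σ1/x = 1093/840, Σ1/x·1/x = 857249/705600.
And Σy = -2, Σ1/x·y = -117/280.
So AᵀA·[p, q]ᵀ = Aᵀy: [[6, 1093/840]; [1093/840, 857249/705600]]·[p, q]ᵀ = [-2, -117/280]ᵀ.
Eliminating q: (857249/705600)·(row 1) − (1093/840)·(row 2) gives (789769/141120)·p = (857249/705600)·(-2) − (1093/840)·(-117/280) = -266171/141120, so p = -266171/789769.
Then q = ((-117/280) − (1093/840)·(-266171/789769))/(857249/705600) = 13440/789769.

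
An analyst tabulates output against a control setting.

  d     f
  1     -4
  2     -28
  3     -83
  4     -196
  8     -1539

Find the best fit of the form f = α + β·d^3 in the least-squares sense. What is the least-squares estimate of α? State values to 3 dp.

Normal-equation sums: Σ1 = 5, Σd^3 = 612, Σd^3·d^3 = 267034.
For Mᵀf: Σf = -1850, Σd^3·f = -802981.
Normal equations: [[5, 612]; [612, 267034]]·[α, β]ᵀ = [-1850, -802981]ᵀ.
Eliminating β: 267034·(row 1) − 612·(row 2) gives 960626·α = 267034·(-1850) − 612·(-802981) = -2588528, so α = -1294264/480313.
Then β = ((-802981) − 612·(-1294264/480313))/267034 = -2882705/960626.

α = -2.695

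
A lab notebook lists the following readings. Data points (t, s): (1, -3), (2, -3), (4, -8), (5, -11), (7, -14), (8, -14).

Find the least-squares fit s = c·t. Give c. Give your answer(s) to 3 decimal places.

Entries of XᵀX: Σt·t = 159.
And Σt·s = -306.
Hence c = -306 / 159 ≈ -1.92453.

c = -1.925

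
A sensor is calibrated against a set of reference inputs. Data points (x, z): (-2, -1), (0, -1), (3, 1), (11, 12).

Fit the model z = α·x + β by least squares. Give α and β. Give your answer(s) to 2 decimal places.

From the data, Σx·x = 134, Σx = 12, Σ1 = 4.
Moment sums: Σx·z = 137, Σz = 11.
Normal equations: [[134, 12]; [12, 4]]·[α, β]ᵀ = [137, 11]ᵀ.
det = 134·4 − 12² = 392.
α = (137·4 − 12·11)/392 = 52/49; β = (134·11 − 12·137)/392 = -85/196.

α = 1.06, β = -0.43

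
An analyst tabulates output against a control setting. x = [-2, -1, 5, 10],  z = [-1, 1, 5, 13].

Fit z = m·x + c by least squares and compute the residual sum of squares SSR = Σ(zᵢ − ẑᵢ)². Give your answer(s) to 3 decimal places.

SSR = 4.319

The normal system AᵀA·[m, c]ᵀ = Aᵀz is [[130, 12]; [12, 4]]·[m, c]ᵀ = [156, 18]ᵀ.
det = 130·4 − 12² = 376.
m = (156·4 − 12·18)/376 = 51/47; c = (130·18 − 12·156)/376 = 117/94.
Residuals: -7/94, 79/94, -157/94, 85/94; SSR = 203/47.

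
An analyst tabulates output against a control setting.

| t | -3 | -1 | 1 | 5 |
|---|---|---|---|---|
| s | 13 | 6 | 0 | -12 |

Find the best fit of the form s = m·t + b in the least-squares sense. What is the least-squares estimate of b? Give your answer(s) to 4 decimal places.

b = 3.3000

Sums needed: Σt·t = 36, Σt = 2, Σ1 = 4.
Right-hand side: Σt·s = -105, Σs = 7.
AᵀA·[m, b]ᵀ = Aᵀs becomes [[36, 2]; [2, 4]]·[m, b]ᵀ = [-105, 7]ᵀ.
Eliminating b: 4·(row 1) − 2·(row 2) gives 140·m = 4·(-105) − 2·7 = -434, so m = -31/10.
Then b = (7 − 2·(-31/10))/4 = 33/10.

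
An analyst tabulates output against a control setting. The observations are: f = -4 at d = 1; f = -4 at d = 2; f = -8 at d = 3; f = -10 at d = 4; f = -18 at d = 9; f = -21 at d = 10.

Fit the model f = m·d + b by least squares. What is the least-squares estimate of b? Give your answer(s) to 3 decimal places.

b = -1.701

Sums needed: Σd·d = 211, Σd = 29, Σ1 = 6.
Right-hand side: Σd·f = -448, Σf = -65.
So MᵀM·[m, b]ᵀ = Mᵀf: [[211, 29]; [29, 6]]·[m, b]ᵀ = [-448, -65]ᵀ.
det = 211·6 − 29² = 425.
m = ((-448)·6 − 29·(-65))/425 = -803/425; b = (211·(-65) − 29·(-448))/425 = -723/425.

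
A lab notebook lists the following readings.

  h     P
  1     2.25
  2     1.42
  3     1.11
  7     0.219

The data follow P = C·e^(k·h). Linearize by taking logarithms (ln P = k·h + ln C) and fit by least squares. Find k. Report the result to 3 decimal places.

k = -0.385

Let Y = ln P. Fitting Y = k·h + ln C by least squares:
Sums: Σh = 13.0000, Σ(h)² = 63.0000, Σln P = -0.2527, Σh·ln P = -8.8055.
Normal system: [[63.0000, 13.0000]; [13.0000, 4]]·[k, ln C]ᵀ = [-8.8055, -0.2527]ᵀ.
Δ = 63.0000·4 − (13.0000)² = 83.0000; k = (-8.8055·4 − 13.0000·-0.2527)/83.0000 = -0.38477, ln C = (63.0000·-0.2527 − 13.0000·-8.8055)/83.0000 = 1.18733.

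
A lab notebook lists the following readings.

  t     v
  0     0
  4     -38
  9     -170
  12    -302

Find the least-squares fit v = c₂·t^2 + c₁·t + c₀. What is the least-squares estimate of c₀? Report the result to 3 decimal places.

c₀ = -0.558

Sums needed: Σt^2·t^2 = 27553, Σt^2·t = 2521, Σt^2 = 241, Σt·t = 241, Σt = 25, Σ1 = 4.
And Σt^2·v = -57866, Σt·v = -5306, Σv = -510.
MᵀM·[c₂, c₁, c₀]ᵀ = Mᵀv becomes [[27553, 2521, 241]; [2521, 241, 25]; [241, 25, 4]]·[c₂, c₁, c₀]ᵀ = [-57866, -5306, -510]ᵀ.
Inverting the 3×3 Gram matrix, [c₂, c₁, c₀]ᵀ = [-6260/3117, -2962/3117, -580/1039]ᵀ.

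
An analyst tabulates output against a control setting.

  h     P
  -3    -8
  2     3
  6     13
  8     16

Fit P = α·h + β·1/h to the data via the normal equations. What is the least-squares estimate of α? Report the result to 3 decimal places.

Entries of MᵀM: Σh·h = 113, Σh·1/h = 4, Σ1/h·1/h = 233/576.
And Σh·P = 236, Σ1/h·P = 25/3.
Normal equations: [[113, 4]; [4, 233/576]]·[α, β]ᵀ = [236, 25/3]ᵀ.
Δ = 113·(233/576) − 4² = 17113/576.
α = (236·(233/576) − 4·(25/3))/(17113/576) = 35788/17113; β = (113·(25/3) − 4·236)/(17113/576) = -1344/17113.

α = 2.091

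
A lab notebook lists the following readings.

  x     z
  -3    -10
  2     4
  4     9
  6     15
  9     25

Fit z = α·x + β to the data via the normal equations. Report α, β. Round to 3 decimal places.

MᵀM·[α, β]ᵀ = Mᵀz reads: 146·α + 18·β = 389;  18·α + 5·β = 43.
Δ = 146·5 − 18² = 406.
α = (389·5 − 18·43)/406 = 1171/406; β = (146·43 − 18·389)/406 = -362/203.

α = 2.884, β = -1.783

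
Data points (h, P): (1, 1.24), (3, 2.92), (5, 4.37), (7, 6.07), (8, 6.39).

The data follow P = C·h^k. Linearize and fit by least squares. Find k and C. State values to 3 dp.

Linearized form: ln P = k·ln h + ln C. From the 5 transformed points,
AᵀA = [[11.9079, 6.7334]; [6.7334, 5]], rhs = [10.9168, 6.4196]ᵀ  (here Σln h = 6.7334, Σ(ln h)² = 11.9079, Σln P = 6.4196, Σln h·ln P = 10.9168).
Δ = 11.9079·5 − (6.7334)² = 14.2007; k = (10.9168·5 − 6.7334·6.4196)/14.2007 = 0.79985, ln C = (11.9079·6.4196 − 6.7334·10.9168)/14.2007 = 0.20676, so C = exp(0.20676) = 1.22969.

k = 0.800, C = 1.230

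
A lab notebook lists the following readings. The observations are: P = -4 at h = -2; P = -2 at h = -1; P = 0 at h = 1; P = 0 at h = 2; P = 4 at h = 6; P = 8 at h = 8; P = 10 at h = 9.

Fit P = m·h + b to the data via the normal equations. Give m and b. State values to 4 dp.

Forming MᵀM = [[191, 23]; [23, 7]] and MᵀP = [188, 16]ᵀ gives MᵀM·[m, b]ᵀ = MᵀP.
Eliminating b: 7·(row 1) − 23·(row 2) gives 808·m = 7·188 − 23·16 = 948, so m = 237/202.
Then b = (16 − 23·(237/202))/7 = -317/202.

m = 1.1733, b = -1.5693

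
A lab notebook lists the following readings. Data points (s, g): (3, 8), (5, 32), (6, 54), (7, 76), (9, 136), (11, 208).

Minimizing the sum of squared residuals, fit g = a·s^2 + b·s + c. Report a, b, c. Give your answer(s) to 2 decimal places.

a = 1.97, b = -2.46, c = -3.15

Sums needed: Σs^2·s^2 = 25605, Σs^2·s = 2771, Σs^2 = 321, Σs·s = 321, Σs = 41, Σ1 = 6.
For Xᵀg: Σs^2·g = 42724, Σs·g = 4552, Σg = 514.
Normal equations: [[25605, 2771, 321]; [2771, 321, 41]; [321, 41, 6]]·[a, b, c]ᵀ = [42724, 4552, 514]ᵀ.
Solving the 3×3 system (Gaussian elimination) gives a = 152/77, b = -86/35, c = -1214/385.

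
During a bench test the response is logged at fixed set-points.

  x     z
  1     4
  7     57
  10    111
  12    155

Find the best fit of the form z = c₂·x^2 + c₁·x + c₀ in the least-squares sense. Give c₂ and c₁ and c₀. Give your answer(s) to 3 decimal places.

With design matrix A, AᵀA = [[33138, 3072, 294]; [3072, 294, 30]; [294, 30, 4]] and Aᵀz = [36217, 3373, 327]ᵀ.
Solving the 3×3 system (Gaussian elimination) gives c₂ = 14173/14604, c₁ = 16739/14604, c₀ = 8873/4868.

c₂ = 0.970, c₁ = 1.146, c₀ = 1.823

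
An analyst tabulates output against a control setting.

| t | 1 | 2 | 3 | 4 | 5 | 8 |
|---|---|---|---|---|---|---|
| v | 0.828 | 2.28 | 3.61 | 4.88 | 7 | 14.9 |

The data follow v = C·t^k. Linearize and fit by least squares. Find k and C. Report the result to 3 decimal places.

k = 1.351, C = 0.829

Let Y = ln v. Fitting Y = k·ln t + ln C by least squares:
AᵀA = [[10.5236, 6.8669]; [6.8669, 6]], rhs = [12.9282, 8.1516]ᵀ  (here Σln t = 6.8669, Σ(ln t)² = 10.5236, Σln v = 8.1516, Σln t·ln v = 12.9282).
Solving (det = 15.9867): k = 1.35068, ln C = -0.18725, so C = exp(-0.18725) = 0.82924.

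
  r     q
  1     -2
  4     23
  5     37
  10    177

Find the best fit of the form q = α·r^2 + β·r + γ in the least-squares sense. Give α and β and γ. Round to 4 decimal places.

Normal-equation sums: Σr^2·r^2 = 10882, Σr^2·r = 1190, Σr^2 = 142, Σr·r = 142, Σr = 20, Σ1 = 4.
Moment sums: Σr^2·q = 18991, Σr·q = 2045, Σq = 235.
So MᵀM·[α, β, γ]ᵀ = Mᵀq: [[10882, 1190, 142]; [1190, 142, 20]; [142, 20, 4]]·[α, β, γ]ᵀ = [18991, 2045, 235]ᵀ.
Row-reducing yields α = 3293/1658, β = -1645/829, γ = -1522/829.

α = 1.9861, β = -1.9843, γ = -1.8359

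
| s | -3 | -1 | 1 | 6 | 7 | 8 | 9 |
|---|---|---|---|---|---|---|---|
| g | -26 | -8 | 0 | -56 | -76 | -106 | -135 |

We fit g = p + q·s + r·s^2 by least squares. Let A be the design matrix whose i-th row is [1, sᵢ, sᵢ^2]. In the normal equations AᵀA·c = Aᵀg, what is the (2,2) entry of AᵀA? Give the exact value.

Row 2 ↔ basis s, column 2 ↔ basis s, so (AᵀA)_{2,2} = Σᵢ (s)·(s) = (-3)·(-3) + (-1)·(-1) + (1)·(1) + (6)·(6) + (7)·(7) + (8)·(8) + (9)·(9) = 241.

241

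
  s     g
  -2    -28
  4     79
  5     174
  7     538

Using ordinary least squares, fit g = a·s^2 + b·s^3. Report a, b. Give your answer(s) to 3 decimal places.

Compute the Gram sums: Σs^2·s^2 = 3298, Σs^2·s^3 = 20924, Σs^3·s^3 = 137434.
For Xᵀg: Σs^2·g = 31864, Σs^3·g = 211564.
So XᵀX·[a, b]ᵀ = Xᵀg: [[3298, 20924]; [20924, 137434]]·[a, b]ᵀ = [31864, 211564]ᵀ.
Eliminating b: 137434·(row 1) − 20924·(row 2) gives 15443556·a = 137434·31864 − 20924·211564 = -47568160, so a = -11892040/3860889.
Then b = (211564 − 20924·(-11892040/3860889))/137434 = 7753934/3860889.

a = -3.080, b = 2.008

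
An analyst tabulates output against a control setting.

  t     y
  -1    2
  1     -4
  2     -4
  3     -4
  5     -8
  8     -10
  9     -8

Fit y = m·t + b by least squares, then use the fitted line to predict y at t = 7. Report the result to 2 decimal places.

ŷ = -8.22

Forming MᵀM = [[185, 27]; [27, 7]] and Mᵀy = [-218, -36]ᵀ gives MᵀM·[m, b]ᵀ = Mᵀy.
Determinant 185·7 − 27² = 566.
m = ((-218)·7 − 27·(-36))/566 = -277/283; b = (185·(-36) − 27·(-218))/566 = -387/283.
At t = 7: ŷ = (-277/283)·(7) + (-387/283)·(1) = -2326/283.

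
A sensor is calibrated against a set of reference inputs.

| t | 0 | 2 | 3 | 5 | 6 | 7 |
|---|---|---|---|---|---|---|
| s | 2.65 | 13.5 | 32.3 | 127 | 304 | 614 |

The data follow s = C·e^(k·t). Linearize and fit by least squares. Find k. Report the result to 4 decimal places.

k = 0.7741

Taking logs, ln s = k·t + ln C, so regress ln s on t.
Σt = 23.0000, Σ(t)² = 123.0000, Σln s = 24.0335, Σt·ln s = 119.0936.
Equations: 123.0000·k + 23.0000·ln C = 119.0936;  23.0000·k + 6·ln C = 24.0335.
Slope k = (n·Σt·ln s − Σt·Σln s)/(n·Σ(t)² − (Σt)²) = (6·119.0936 − 23.0000·24.0335)/209.0000 = 0.77412; ln C = (Σln s − k·Σt)/n = 1.03813.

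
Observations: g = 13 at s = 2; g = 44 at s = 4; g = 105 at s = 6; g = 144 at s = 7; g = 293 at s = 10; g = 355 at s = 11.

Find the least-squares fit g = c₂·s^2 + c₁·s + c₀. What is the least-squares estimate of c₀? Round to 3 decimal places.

c₀ = 1.639

Entries of MᵀM: Σs^2·s^2 = 28610, Σs^2·s = 2962, Σs^2 = 326, Σs·s = 326, Σs = 40, Σ1 = 6.
Right-hand side: Σs^2·g = 83847, Σs·g = 8675, Σg = 954.
Solving the 3×3 system (Gaussian elimination) gives c₂ = 55256/18435, c₁ = -30389/36870, c₀ = 10073/6145.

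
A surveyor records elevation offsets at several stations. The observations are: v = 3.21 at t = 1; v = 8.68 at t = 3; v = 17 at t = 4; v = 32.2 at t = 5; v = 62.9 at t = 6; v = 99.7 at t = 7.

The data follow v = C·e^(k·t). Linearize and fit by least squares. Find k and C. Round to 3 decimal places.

k = 0.590, C = 1.656

Taking logs, ln v = k·t + ln C, so regress ln v on t.
Σt = 26.0000, Σ(t)² = 136.0000, Σln v = 18.3762, Σt·ln v = 93.4065.
Equations: 136.0000·k + 26.0000·ln C = 93.4065;  26.0000·k + 6·ln C = 18.3762.
Δ = 136.0000·6 − (26.0000)² = 140.0000; k = (93.4065·6 − 26.0000·18.3762)/140.0000 = 0.59041, ln C = (136.0000·18.3762 − 26.0000·93.4065)/140.0000 = 0.50424, so C = exp(0.50424) = 1.65572.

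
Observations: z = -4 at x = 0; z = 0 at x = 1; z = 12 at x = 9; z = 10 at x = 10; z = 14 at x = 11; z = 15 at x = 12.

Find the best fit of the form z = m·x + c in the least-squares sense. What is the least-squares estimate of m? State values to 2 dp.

Forming AᵀA = [[447, 43]; [43, 6]] and Aᵀz = [542, 47]ᵀ gives AᵀA·[m, c]ᵀ = Aᵀz.
Eliminating c: 6·(row 1) − 43·(row 2) gives 833·m = 6·542 − 43·47 = 1231, so m = 1231/833.
Then c = (47 − 43·(1231/833))/6 = -2297/833.

m = 1.48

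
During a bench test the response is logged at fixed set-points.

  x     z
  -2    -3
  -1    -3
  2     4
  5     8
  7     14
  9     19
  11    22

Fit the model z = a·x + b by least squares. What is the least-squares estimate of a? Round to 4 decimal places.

Setting ∂/∂a … = 0 gives: 285·a + 31·b = 568;  31·a + 7·b = 61.
(Σx·x = 285, Σx = 31, Σ1 = 7, Σx·z = 568, Σz = 61.)
Determinant 285·7 − 31² = 1034.
a = (568·7 − 31·61)/1034 = 2085/1034; b = (285·61 − 31·568)/1034 = -223/1034.

a = 2.0164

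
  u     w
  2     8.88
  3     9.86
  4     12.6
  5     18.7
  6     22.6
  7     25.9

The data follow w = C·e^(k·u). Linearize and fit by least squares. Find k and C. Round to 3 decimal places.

k = 0.235, C = 5.254

Linearized form: ln w = k·u + ln C. From the 6 transformed points,
AᵀA = [[139.0000, 27.0000]; [27.0000, 6]], rhs = [77.4979, 16.3067]ᵀ  (here Σu = 27.0000, Σ(u)² = 139.0000, Σln w = 16.3067, Σu·ln w = 77.4979).
Δ = 139.0000·6 − (27.0000)² = 105.0000; k = (77.4979·6 − 27.0000·16.3067)/105.0000 = 0.23530, ln C = (139.0000·16.3067 − 27.0000·77.4979)/105.0000 = 1.65894, so C = exp(1.65894) = 5.25376.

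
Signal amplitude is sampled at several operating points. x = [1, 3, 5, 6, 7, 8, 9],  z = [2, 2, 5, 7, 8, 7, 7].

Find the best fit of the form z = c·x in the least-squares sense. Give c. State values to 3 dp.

c = 0.943

Normal-equation sums: Σx·x = 265.
Moment sums: Σx·z = 250.
c = 250/265 = 0.943396.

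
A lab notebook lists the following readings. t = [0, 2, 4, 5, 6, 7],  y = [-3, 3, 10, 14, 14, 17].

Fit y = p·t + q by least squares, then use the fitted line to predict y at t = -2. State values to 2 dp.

With design matrix X, XᵀX = [[130, 24]; [24, 6]] and Xᵀy = [319, 55]ᵀ.
det = 130·6 − 24² = 204.
p = (319·6 − 24·55)/204 = 99/34; q = (130·55 − 24·319)/204 = -253/102.
At t = -2: ŷ = (99/34)·(-2) + (-253/102)·(1) = -847/102.

ŷ = -8.30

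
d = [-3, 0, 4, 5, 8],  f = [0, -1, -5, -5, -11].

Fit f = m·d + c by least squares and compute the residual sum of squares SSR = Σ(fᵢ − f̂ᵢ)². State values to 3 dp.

Setting ∂/∂m … = 0 gives: 114·m + 14·c = -133;  14·m + 5·c = -22.
(Σd·d = 114, Σd = 14, Σ1 = 5, Σd·f = -133, Σf = -22.)
Eliminating c: 5·(row 1) − 14·(row 2) gives 374·m = 5·(-133) − 14·(-22) = -357, so m = -21/22.
Then c = ((-22) − 14·(-21/22))/5 = -19/11.
Residuals: -25/22, 8/11, 6/11, 3/2, -18/11; SSR = 155/22.

SSR = 7.045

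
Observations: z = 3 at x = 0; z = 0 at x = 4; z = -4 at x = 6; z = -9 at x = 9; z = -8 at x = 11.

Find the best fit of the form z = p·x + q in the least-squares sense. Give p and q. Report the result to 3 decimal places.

From the data, Σx·x = 254, Σx = 30, Σ1 = 5.
Right-hand side: Σx·z = -193, Σz = -18.
Normal equations: [[254, 30]; [30, 5]]·[p, q]ᵀ = [-193, -18]ᵀ.
Determinant 254·5 − 30² = 370.
p = ((-193)·5 − 30·(-18))/370 = -85/74; q = (254·(-18) − 30·(-193))/370 = 609/185.

p = -1.149, q = 3.292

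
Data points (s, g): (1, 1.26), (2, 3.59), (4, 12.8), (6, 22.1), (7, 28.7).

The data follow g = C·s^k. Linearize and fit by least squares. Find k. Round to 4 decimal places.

Linearized form: ln g = k·ln s + ln C. From the 5 transformed points,
AᵀA = [[9.3992, 5.8171]; [5.8171, 5]], rhs = [16.4990, 10.5112]ᵀ  (here Σln s = 5.8171, Σ(ln s)² = 9.3992, Σln g = 10.5112, Σln s·ln g = 16.4990).
Solving (det = 13.1574): k = 1.62268, ln C = 0.21438.

k = 1.6227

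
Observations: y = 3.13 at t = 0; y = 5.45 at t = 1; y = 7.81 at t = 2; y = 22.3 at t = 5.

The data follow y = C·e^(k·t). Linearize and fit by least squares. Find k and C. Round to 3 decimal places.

With ln yᵢ as the transformed response and tᵢ as the regressor:
Over the data: Σt = 8.0000, Σ(t)² = 30.0000, Σln y = 7.9966, Σt·ln y = 21.3294.
Normal system: [[30.0000, 8.0000]; [8.0000, 4]]·[k, ln C]ᵀ = [21.3294, 7.9966]ᵀ.
Solving (det = 56.0000): k = 0.38115, ln C = 1.23686, so C = exp(1.23686) = 3.44479.

k = 0.381, C = 3.445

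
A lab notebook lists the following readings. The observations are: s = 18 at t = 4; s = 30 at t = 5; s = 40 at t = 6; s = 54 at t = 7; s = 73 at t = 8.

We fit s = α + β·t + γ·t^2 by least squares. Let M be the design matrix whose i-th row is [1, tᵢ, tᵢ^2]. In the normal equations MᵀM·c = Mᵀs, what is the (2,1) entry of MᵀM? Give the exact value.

30

Row 2 ↔ basis t, column 1 ↔ basis 1, so (MᵀM)_{2,1} = Σᵢ t = (4)·(1) + (5)·(1) + (6)·(1) + (7)·(1) + (8)·(1) = 30.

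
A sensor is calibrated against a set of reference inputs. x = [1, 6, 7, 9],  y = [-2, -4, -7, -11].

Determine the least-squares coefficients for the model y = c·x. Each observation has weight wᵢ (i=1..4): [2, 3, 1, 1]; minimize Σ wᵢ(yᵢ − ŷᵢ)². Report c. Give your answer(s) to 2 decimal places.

c = -0.93

Compute the Gram sums: Σwᵢ·x·x = 240.
Right-hand side: Σwᵢ·x·y = -224.
AᵀWA·[c]ᵀ = AᵀWy becomes [[240]]·[c]ᵀ = [-224]ᵀ.
c = (-224)/240 = -0.933333.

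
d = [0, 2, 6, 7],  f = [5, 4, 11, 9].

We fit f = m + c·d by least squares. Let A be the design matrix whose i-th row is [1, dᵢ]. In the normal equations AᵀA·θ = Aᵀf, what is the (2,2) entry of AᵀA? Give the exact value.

89

Row 2 ↔ basis d, column 2 ↔ basis d, so (AᵀA)_{2,2} = Σᵢ (d)·(d) = (0)·(0) + (2)·(2) + (6)·(6) + (7)·(7) = 89.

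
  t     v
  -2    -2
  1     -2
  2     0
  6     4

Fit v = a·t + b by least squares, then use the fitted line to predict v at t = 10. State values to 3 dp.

From the data, Σt·t = 45, Σt = 7, Σ1 = 4.
And Σt·v = 26, Σv = 0.
Eliminating b: 4·(row 1) − 7·(row 2) gives 131·a = 4·26 − 7·0 = 104, so a = 104/131.
Then b = (0 − 7·(104/131))/4 = -182/131.
At t = 10: v̂ = (104/131)·(10) + (-182/131)·(1) = 858/131.

v̂ = 6.550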